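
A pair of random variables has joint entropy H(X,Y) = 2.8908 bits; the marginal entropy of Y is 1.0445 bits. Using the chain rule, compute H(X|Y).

Chain rule: H(X,Y) = H(X|Y) + H(Y)
H(X|Y) = H(X,Y) - H(Y) = 2.8908 - 1.0445 = 1.8463 bits


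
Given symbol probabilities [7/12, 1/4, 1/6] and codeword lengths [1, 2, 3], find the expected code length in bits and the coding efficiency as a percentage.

Average length L = Σ p_i × l_i = 1.5833 bits
Entropy H = 1.3844 bits
Efficiency η = H/L × 100% = 87.44%


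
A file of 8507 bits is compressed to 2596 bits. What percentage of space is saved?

Space savings = (1 - Compressed/Original) × 100%
= (1 - 2596/8507) × 100%
= 69.48%


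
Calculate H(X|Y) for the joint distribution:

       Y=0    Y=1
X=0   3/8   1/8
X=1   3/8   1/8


H(X|Y) = Σ_y p(y) H(X|Y=y)
  p(Y=0) = 3/4, H(X|Y=0) = 1.0000
  p(Y=1) = 1/4, H(X|Y=1) = 1.0000
H(X|Y) = 0.7500×1.0000 + 0.2500×1.0000 = 1.0000 bits


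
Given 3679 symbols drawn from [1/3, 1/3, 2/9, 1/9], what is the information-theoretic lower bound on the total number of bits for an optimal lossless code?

Entropy H = 1.8911 bits/symbol
Minimum bits = H × n = 1.8911 × 3679
= 6957.21 bits


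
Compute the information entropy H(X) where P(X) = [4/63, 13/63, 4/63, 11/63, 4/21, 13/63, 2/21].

H(X) = -Σ p(x) log₂ p(x)
  -4/63 × log₂(4/63) = 0.2525
  -13/63 × log₂(13/63) = 0.4698
  -4/63 × log₂(4/63) = 0.2525
  -11/63 × log₂(11/63) = 0.4396
  -4/21 × log₂(4/21) = 0.4557
  -13/63 × log₂(13/63) = 0.4698
  -2/21 × log₂(2/21) = 0.3231
H(X) = 2.6631 bits


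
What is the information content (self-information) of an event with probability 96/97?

Information content I(x) = -log₂(p(x))
I = -log₂(96/97) = -log₂(0.9897)
I = 0.0150 bits


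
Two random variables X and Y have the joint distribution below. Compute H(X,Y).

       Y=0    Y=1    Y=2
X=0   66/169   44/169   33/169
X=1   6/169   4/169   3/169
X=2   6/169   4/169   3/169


H(X,Y) = -Σ p(x,y) log₂ p(x,y)
  p(0,0)=66/169: -0.3905 × log₂(0.3905) = 0.5298
  p(0,1)=44/169: -0.2604 × log₂(0.2604) = 0.5055
  p(0,2)=33/169: -0.1953 × log₂(0.1953) = 0.4601
  p(1,0)=6/169: -0.0355 × log₂(0.0355) = 0.1710
  p(1,1)=4/169: -0.0237 × log₂(0.0237) = 0.1278
  p(1,2)=3/169: -0.0178 × log₂(0.0178) = 0.1032
  p(2,0)=6/169: -0.0355 × log₂(0.0355) = 0.1710
  p(2,1)=4/169: -0.0237 × log₂(0.0237) = 0.1278
  p(2,2)=3/169: -0.0178 × log₂(0.0178) = 0.1032
H(X,Y) = 2.2995 bits


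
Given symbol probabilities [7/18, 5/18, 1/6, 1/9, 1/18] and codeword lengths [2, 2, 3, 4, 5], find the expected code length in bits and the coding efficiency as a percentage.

Average length L = Σ p_i × l_i = 2.5556 bits
Entropy H = 2.0579 bits
Efficiency η = H/L × 100% = 80.53%


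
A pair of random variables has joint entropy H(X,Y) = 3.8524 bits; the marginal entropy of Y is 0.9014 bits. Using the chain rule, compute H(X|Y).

Chain rule: H(X,Y) = H(X|Y) + H(Y)
H(X|Y) = H(X,Y) - H(Y) = 3.8524 - 0.9014 = 2.951 bits


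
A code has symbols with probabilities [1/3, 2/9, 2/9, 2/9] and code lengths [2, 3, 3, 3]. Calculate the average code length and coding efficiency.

Average length L = Σ p_i × l_i = 2.6667 bits
Entropy H = 1.9749 bits
Efficiency η = H/L × 100% = 74.06%


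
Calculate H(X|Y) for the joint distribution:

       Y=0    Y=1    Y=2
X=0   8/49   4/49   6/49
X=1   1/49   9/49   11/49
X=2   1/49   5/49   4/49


H(X|Y) = Σ_y p(y) H(X|Y=y)
  p(Y=0) = 10/49, H(X|Y=0) = 0.9219
  p(Y=1) = 18/49, H(X|Y=1) = 1.4955
  p(Y=2) = 3/7, H(X|Y=2) = 1.4607
H(X|Y) = 0.2041×0.9219 + 0.3673×1.4955 + 0.4286×1.4607 = 1.3636 bits


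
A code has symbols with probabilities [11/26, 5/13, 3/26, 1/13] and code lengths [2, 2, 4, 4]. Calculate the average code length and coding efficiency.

Average length L = Σ p_i × l_i = 2.3846 bits
Entropy H = 1.6994 bits
Efficiency η = H/L × 100% = 71.26%


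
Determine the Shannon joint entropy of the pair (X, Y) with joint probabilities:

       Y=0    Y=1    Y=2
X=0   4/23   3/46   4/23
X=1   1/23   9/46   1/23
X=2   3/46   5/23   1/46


H(X,Y) = -Σ p(x,y) log₂ p(x,y)
  p(0,0)=4/23: -0.1739 × log₂(0.1739) = 0.4389
  p(0,1)=3/46: -0.0652 × log₂(0.0652) = 0.2569
  p(0,2)=4/23: -0.1739 × log₂(0.1739) = 0.4389
  p(1,0)=1/23: -0.0435 × log₂(0.0435) = 0.1967
  p(1,1)=9/46: -0.1957 × log₂(0.1957) = 0.4605
  p(1,2)=1/23: -0.0435 × log₂(0.0435) = 0.1967
  p(2,0)=3/46: -0.0652 × log₂(0.0652) = 0.2569
  p(2,1)=5/23: -0.2174 × log₂(0.2174) = 0.4786
  p(2,2)=1/46: -0.0217 × log₂(0.0217) = 0.1201
H(X,Y) = 2.8440 bits


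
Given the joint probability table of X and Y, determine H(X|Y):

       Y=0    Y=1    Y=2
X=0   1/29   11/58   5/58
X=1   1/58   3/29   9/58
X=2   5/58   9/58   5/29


H(X|Y) = Σ_y p(y) H(X|Y=y)
  p(Y=0) = 4/29, H(X|Y=0) = 1.2988
  p(Y=1) = 13/29, H(X|Y=1) = 1.5430
  p(Y=2) = 12/29, H(X|Y=2) = 1.5284
H(X|Y) = 0.1379×1.2988 + 0.4483×1.5430 + 0.4138×1.5284 = 1.5033 bits


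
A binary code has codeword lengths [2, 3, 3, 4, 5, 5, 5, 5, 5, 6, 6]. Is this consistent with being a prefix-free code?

Kraft inequality: Σ 2^(-l_i) ≤ 1 for prefix-free code
Calculating: 2^(-2) + 2^(-3) + 2^(-3) + 2^(-4) + 2^(-5) + 2^(-5) + 2^(-5) + 2^(-5) + 2^(-5) + 2^(-6) + 2^(-6)
= 0.25 + 0.125 + 0.125 + 0.0625 + 0.03125 + 0.03125 + 0.03125 + 0.03125 + 0.03125 + 0.015625 + 0.015625
= 0.7500
Since 0.7500 ≤ 1, prefix-free code exists


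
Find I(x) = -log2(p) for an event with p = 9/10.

Information content I(x) = -log₂(p(x))
I = -log₂(9/10) = -log₂(0.9000)
I = 0.1520 bits


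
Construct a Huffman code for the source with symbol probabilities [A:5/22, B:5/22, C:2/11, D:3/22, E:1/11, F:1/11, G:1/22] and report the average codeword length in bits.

Huffman tree construction:
Combine smallest probabilities repeatedly
Resulting codes:
  A: 00 (length 2)
  B: 01 (length 2)
  C: 111 (length 3)
  D: 101 (length 3)
  E: 1101 (length 4)
  F: 100 (length 3)
  G: 1100 (length 4)
Average length = Σ p(s) × length(s) = 2.6818 bits


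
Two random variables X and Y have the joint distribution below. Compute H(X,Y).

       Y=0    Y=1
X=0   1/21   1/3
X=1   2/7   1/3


H(X,Y) = -Σ p(x,y) log₂ p(x,y)
  p(0,0)=1/21: -0.0476 × log₂(0.0476) = 0.2092
  p(0,1)=1/3: -0.3333 × log₂(0.3333) = 0.5283
  p(1,0)=2/7: -0.2857 × log₂(0.2857) = 0.5164
  p(1,1)=1/3: -0.3333 × log₂(0.3333) = 0.5283
H(X,Y) = 1.7822 bits


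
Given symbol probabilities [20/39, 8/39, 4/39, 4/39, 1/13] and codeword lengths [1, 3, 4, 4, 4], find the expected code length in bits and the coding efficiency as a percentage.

Average length L = Σ p_i × l_i = 2.2564 bits
Entropy H = 1.9215 bits
Efficiency η = H/L × 100% = 85.16%


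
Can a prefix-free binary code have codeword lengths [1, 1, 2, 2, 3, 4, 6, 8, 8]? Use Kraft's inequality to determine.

Kraft inequality: Σ 2^(-l_i) ≤ 1 for prefix-free code
Calculating: 2^(-1) + 2^(-1) + 2^(-2) + 2^(-2) + 2^(-3) + 2^(-4) + 2^(-6) + 2^(-8) + 2^(-8)
= 0.5 + 0.5 + 0.25 + 0.25 + 0.125 + 0.0625 + 0.015625 + 0.00390625 + 0.00390625
= 1.7109
Since 1.7109 > 1, prefix-free code does not exist


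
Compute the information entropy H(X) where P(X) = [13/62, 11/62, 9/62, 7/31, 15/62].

H(X) = -Σ p(x) log₂ p(x)
  -13/62 × log₂(13/62) = 0.4726
  -11/62 × log₂(11/62) = 0.4426
  -9/62 × log₂(9/62) = 0.4042
  -7/31 × log₂(7/31) = 0.4848
  -15/62 × log₂(15/62) = 0.4953
H(X) = 2.2994 bits


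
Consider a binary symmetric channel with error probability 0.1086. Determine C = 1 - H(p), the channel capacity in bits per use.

For BSC with error probability p:
C = 1 - H(p) where H(p) is binary entropy
H(0.1086) = -0.1086 × log₂(0.1086) - 0.8914 × log₂(0.8914)
H(p) = 0.4957
C = 1 - 0.4957 = 0.5043 bits/use


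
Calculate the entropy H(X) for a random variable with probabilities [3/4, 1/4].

H(X) = -Σ p(x) log₂ p(x)
  -3/4 × log₂(3/4) = 0.3113
  -1/4 × log₂(1/4) = 0.5000
H(X) = 0.8113 bits


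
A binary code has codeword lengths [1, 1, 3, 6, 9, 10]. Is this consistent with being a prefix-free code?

Kraft inequality: Σ 2^(-l_i) ≤ 1 for prefix-free code
Calculating: 2^(-1) + 2^(-1) + 2^(-3) + 2^(-6) + 2^(-9) + 2^(-10)
= 0.5 + 0.5 + 0.125 + 0.015625 + 0.001953125 + 0.0009765625
= 1.1436
Since 1.1436 > 1, prefix-free code does not exist


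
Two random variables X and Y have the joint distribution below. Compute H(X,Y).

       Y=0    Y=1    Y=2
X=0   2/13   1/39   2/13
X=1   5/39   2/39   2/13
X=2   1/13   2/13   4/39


H(X,Y) = -Σ p(x,y) log₂ p(x,y)
  p(0,0)=2/13: -0.1538 × log₂(0.1538) = 0.4155
  p(0,1)=1/39: -0.0256 × log₂(0.0256) = 0.1355
  p(0,2)=2/13: -0.1538 × log₂(0.1538) = 0.4155
  p(1,0)=5/39: -0.1282 × log₂(0.1282) = 0.3799
  p(1,1)=2/39: -0.0513 × log₂(0.0513) = 0.2198
  p(1,2)=2/13: -0.1538 × log₂(0.1538) = 0.4155
  p(2,0)=1/13: -0.0769 × log₂(0.0769) = 0.2846
  p(2,1)=2/13: -0.1538 × log₂(0.1538) = 0.4155
  p(2,2)=4/39: -0.1026 × log₂(0.1026) = 0.3370
H(X,Y) = 3.0186 bits


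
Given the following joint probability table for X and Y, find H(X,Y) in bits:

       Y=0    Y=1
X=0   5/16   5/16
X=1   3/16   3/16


H(X,Y) = -Σ p(x,y) log₂ p(x,y)
  p(0,0)=5/16: -0.3125 × log₂(0.3125) = 0.5244
  p(0,1)=5/16: -0.3125 × log₂(0.3125) = 0.5244
  p(1,0)=3/16: -0.1875 × log₂(0.1875) = 0.4528
  p(1,1)=3/16: -0.1875 × log₂(0.1875) = 0.4528
H(X,Y) = 1.9544 bits


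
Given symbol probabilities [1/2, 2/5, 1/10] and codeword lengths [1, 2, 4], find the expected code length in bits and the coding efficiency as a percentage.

Average length L = Σ p_i × l_i = 1.7000 bits
Entropy H = 1.3610 bits
Efficiency η = H/L × 100% = 80.06%


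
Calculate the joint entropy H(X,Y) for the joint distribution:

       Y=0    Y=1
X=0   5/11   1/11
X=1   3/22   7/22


H(X,Y) = -Σ p(x,y) log₂ p(x,y)
  p(0,0)=5/11: -0.4545 × log₂(0.4545) = 0.5170
  p(0,1)=1/11: -0.0909 × log₂(0.0909) = 0.3145
  p(1,0)=3/22: -0.1364 × log₂(0.1364) = 0.3920
  p(1,1)=7/22: -0.3182 × log₂(0.3182) = 0.5257
H(X,Y) = 1.7492 bits


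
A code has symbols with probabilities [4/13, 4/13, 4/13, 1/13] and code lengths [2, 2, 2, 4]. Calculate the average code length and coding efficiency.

Average length L = Σ p_i × l_i = 2.1538 bits
Entropy H = 1.8543 bits
Efficiency η = H/L × 100% = 86.09%


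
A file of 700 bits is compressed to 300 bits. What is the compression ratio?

Compression ratio = Original / Compressed
= 700 / 300 = 2.33:1


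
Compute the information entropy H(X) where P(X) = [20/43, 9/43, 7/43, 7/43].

H(X) = -Σ p(x) log₂ p(x)
  -20/43 × log₂(20/43) = 0.5136
  -9/43 × log₂(9/43) = 0.4723
  -7/43 × log₂(7/43) = 0.4263
  -7/43 × log₂(7/43) = 0.4263
H(X) = 1.8386 bits


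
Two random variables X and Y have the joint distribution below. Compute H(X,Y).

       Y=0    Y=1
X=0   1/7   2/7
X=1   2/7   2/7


H(X,Y) = -Σ p(x,y) log₂ p(x,y)
  p(0,0)=1/7: -0.1429 × log₂(0.1429) = 0.4011
  p(0,1)=2/7: -0.2857 × log₂(0.2857) = 0.5164
  p(1,0)=2/7: -0.2857 × log₂(0.2857) = 0.5164
  p(1,1)=2/7: -0.2857 × log₂(0.2857) = 0.5164
H(X,Y) = 1.9502 bits


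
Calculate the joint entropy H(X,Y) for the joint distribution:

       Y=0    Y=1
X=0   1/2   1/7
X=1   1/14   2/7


H(X,Y) = -Σ p(x,y) log₂ p(x,y)
  p(0,0)=1/2: -0.5000 × log₂(0.5000) = 0.5000
  p(0,1)=1/7: -0.1429 × log₂(0.1429) = 0.4011
  p(1,0)=1/14: -0.0714 × log₂(0.0714) = 0.2720
  p(1,1)=2/7: -0.2857 × log₂(0.2857) = 0.5164
H(X,Y) = 1.6894 bits


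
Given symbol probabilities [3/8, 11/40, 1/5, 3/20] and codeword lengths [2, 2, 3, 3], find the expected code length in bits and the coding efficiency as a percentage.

Average length L = Σ p_i × l_i = 2.3500 bits
Entropy H = 1.9178 bits
Efficiency η = H/L × 100% = 81.61%


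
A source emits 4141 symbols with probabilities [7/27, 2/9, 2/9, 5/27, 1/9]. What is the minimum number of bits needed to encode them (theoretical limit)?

Entropy H = 2.2721 bits/symbol
Minimum bits = H × n = 2.2721 × 4141
= 9408.72 bits


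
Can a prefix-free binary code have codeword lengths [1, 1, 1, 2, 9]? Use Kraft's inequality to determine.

Kraft inequality: Σ 2^(-l_i) ≤ 1 for prefix-free code
Calculating: 2^(-1) + 2^(-1) + 2^(-1) + 2^(-2) + 2^(-9)
= 0.5 + 0.5 + 0.5 + 0.25 + 0.001953125
= 1.7520
Since 1.7520 > 1, prefix-free code does not exist


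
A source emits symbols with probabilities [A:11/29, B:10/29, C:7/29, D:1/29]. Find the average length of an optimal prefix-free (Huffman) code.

Huffman tree construction:
Combine smallest probabilities repeatedly
Resulting codes:
  A: 0 (length 1)
  B: 11 (length 2)
  C: 101 (length 3)
  D: 100 (length 3)
Average length = Σ p(s) × length(s) = 1.8966 bits


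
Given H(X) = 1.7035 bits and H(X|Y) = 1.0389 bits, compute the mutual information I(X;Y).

I(X;Y) = H(X) - H(X|Y)
I(X;Y) = 1.7035 - 1.0389 = 0.6646 bits


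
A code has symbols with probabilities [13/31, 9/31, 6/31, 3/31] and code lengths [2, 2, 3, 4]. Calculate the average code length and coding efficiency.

Average length L = Σ p_i × l_i = 2.3871 bits
Entropy H = 1.8284 bits
Efficiency η = H/L × 100% = 76.60%


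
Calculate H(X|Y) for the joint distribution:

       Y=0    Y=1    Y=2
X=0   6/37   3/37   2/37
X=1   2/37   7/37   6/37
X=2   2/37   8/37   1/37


H(X|Y) = Σ_y p(y) H(X|Y=y)
  p(Y=0) = 10/37, H(X|Y=0) = 1.3710
  p(Y=1) = 18/37, H(X|Y=1) = 1.4807
  p(Y=2) = 9/37, H(X|Y=2) = 1.2244
H(X|Y) = 0.2703×1.3710 + 0.4865×1.4807 + 0.2432×1.2244 = 1.3887 bits


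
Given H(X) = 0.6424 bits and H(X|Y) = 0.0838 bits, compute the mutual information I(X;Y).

I(X;Y) = H(X) - H(X|Y)
I(X;Y) = 0.6424 - 0.0838 = 0.5586 bits


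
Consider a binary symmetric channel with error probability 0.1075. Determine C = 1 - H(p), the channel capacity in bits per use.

For BSC with error probability p:
C = 1 - H(p) where H(p) is binary entropy
H(0.1075) = -0.1075 × log₂(0.1075) - 0.8925 × log₂(0.8925)
H(p) = 0.4923
C = 1 - 0.4923 = 0.5077 bits/use


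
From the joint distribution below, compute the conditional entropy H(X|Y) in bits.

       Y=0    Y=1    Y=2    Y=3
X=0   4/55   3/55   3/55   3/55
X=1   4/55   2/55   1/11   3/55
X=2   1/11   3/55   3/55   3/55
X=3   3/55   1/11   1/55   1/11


H(X|Y) = Σ_y p(y) H(X|Y=y)
  p(Y=0) = 16/55, H(X|Y=0) = 1.9772
  p(Y=1) = 13/55, H(X|Y=1) = 1.9220
  p(Y=2) = 12/55, H(X|Y=2) = 1.8250
  p(Y=3) = 14/55, H(X|Y=3) = 1.9592
H(X|Y) = 0.2909×1.9772 + 0.2364×1.9220 + 0.2182×1.8250 + 0.2545×1.9592 = 1.9264 bits


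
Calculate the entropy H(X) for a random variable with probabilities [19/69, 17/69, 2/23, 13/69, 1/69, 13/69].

H(X) = -Σ p(x) log₂ p(x)
  -19/69 × log₂(19/69) = 0.5123
  -17/69 × log₂(17/69) = 0.4979
  -2/23 × log₂(2/23) = 0.3064
  -13/69 × log₂(13/69) = 0.4537
  -1/69 × log₂(1/69) = 0.0885
  -13/69 × log₂(13/69) = 0.4537
H(X) = 2.3126 bits


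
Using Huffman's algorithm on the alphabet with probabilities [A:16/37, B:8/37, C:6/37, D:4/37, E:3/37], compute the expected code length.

Huffman tree construction:
Combine smallest probabilities repeatedly
Resulting codes:
  A: 0 (length 1)
  B: 10 (length 2)
  C: 110 (length 3)
  D: 1111 (length 4)
  E: 1110 (length 4)
Average length = Σ p(s) × length(s) = 2.1081 bits


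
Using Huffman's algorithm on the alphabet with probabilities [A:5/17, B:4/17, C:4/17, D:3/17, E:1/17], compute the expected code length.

Huffman tree construction:
Combine smallest probabilities repeatedly
Resulting codes:
  A: 11 (length 2)
  B: 00 (length 2)
  C: 01 (length 2)
  D: 101 (length 3)
  E: 100 (length 3)
Average length = Σ p(s) × length(s) = 2.2353 bits


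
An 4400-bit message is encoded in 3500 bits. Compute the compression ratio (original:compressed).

Compression ratio = Original / Compressed
= 4400 / 3500 = 1.26:1


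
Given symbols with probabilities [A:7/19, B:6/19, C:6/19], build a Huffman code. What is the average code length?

Huffman tree construction:
Combine smallest probabilities repeatedly
Resulting codes:
  A: 0 (length 1)
  B: 10 (length 2)
  C: 11 (length 2)
Average length = Σ p(s) × length(s) = 1.6316 bits


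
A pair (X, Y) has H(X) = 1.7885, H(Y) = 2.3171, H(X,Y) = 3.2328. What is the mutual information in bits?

I(X;Y) = H(X) + H(Y) - H(X,Y)
I(X;Y) = 1.7885 + 2.3171 - 3.2328 = 0.8728 bits


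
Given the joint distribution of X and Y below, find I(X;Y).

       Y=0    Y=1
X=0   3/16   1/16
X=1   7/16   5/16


H(X) = 0.8113, H(Y) = 0.9544, H(X,Y) = 1.7490
I(X;Y) = H(X) + H(Y) - H(X,Y) = 0.0167 bits


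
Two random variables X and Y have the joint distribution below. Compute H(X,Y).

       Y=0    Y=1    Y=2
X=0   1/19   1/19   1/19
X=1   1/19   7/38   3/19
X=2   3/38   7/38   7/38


H(X,Y) = -Σ p(x,y) log₂ p(x,y)
  p(0,0)=1/19: -0.0526 × log₂(0.0526) = 0.2236
  p(0,1)=1/19: -0.0526 × log₂(0.0526) = 0.2236
  p(0,2)=1/19: -0.0526 × log₂(0.0526) = 0.2236
  p(1,0)=1/19: -0.0526 × log₂(0.0526) = 0.2236
  p(1,1)=7/38: -0.1842 × log₂(0.1842) = 0.4496
  p(1,2)=3/19: -0.1579 × log₂(0.1579) = 0.4205
  p(2,0)=3/38: -0.0789 × log₂(0.0789) = 0.2892
  p(2,1)=7/38: -0.1842 × log₂(0.1842) = 0.4496
  p(2,2)=7/38: -0.1842 × log₂(0.1842) = 0.4496
H(X,Y) = 2.9527 bits


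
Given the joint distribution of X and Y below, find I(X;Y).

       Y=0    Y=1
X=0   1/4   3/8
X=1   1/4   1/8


H(X) = 0.9544, H(Y) = 1.0000, H(X,Y) = 1.9056
I(X;Y) = H(X) + H(Y) - H(X,Y) = 0.0488 bits


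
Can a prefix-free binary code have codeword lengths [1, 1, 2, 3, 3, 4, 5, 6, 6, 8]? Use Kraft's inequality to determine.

Kraft inequality: Σ 2^(-l_i) ≤ 1 for prefix-free code
Calculating: 2^(-1) + 2^(-1) + 2^(-2) + 2^(-3) + 2^(-3) + 2^(-4) + 2^(-5) + 2^(-6) + 2^(-6) + 2^(-8)
= 0.5 + 0.5 + 0.25 + 0.125 + 0.125 + 0.0625 + 0.03125 + 0.015625 + 0.015625 + 0.00390625
= 1.6289
Since 1.6289 > 1, prefix-free code does not exist


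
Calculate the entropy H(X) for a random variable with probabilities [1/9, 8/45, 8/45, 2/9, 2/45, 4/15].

H(X) = -Σ p(x) log₂ p(x)
  -1/9 × log₂(1/9) = 0.3522
  -8/45 × log₂(8/45) = 0.4430
  -8/45 × log₂(8/45) = 0.4430
  -2/9 × log₂(2/9) = 0.4822
  -2/45 × log₂(2/45) = 0.1996
  -4/15 × log₂(4/15) = 0.5085
H(X) = 2.4286 bits


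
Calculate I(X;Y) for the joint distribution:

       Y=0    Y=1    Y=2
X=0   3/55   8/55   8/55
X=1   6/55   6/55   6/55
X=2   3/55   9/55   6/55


H(X) = 1.5845, H(Y) = 1.5359, H(X,Y) = 3.0890
I(X;Y) = H(X) + H(Y) - H(X,Y) = 0.0314 bits


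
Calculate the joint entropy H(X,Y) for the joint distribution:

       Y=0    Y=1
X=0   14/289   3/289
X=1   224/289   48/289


H(X,Y) = -Σ p(x,y) log₂ p(x,y)
  p(0,0)=14/289: -0.0484 × log₂(0.0484) = 0.2116
  p(0,1)=3/289: -0.0104 × log₂(0.0104) = 0.0684
  p(1,0)=224/289: -0.7751 × log₂(0.7751) = 0.2849
  p(1,1)=48/289: -0.1661 × log₂(0.1661) = 0.4302
H(X,Y) = 0.9951 bits


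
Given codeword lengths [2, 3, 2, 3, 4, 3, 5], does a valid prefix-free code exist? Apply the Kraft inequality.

Kraft inequality: Σ 2^(-l_i) ≤ 1 for prefix-free code
Calculating: 2^(-2) + 2^(-3) + 2^(-2) + 2^(-3) + 2^(-4) + 2^(-3) + 2^(-5)
= 0.25 + 0.125 + 0.25 + 0.125 + 0.0625 + 0.125 + 0.03125
= 0.9688
Since 0.9688 ≤ 1, prefix-free code exists


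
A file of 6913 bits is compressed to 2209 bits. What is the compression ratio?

Compression ratio = Original / Compressed
= 6913 / 2209 = 3.13:1


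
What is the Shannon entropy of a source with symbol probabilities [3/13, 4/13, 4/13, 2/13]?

H(X) = -Σ p(x) log₂ p(x)
  -3/13 × log₂(3/13) = 0.4882
  -4/13 × log₂(4/13) = 0.5232
  -4/13 × log₂(4/13) = 0.5232
  -2/13 × log₂(2/13) = 0.4155
H(X) = 1.9501 bits


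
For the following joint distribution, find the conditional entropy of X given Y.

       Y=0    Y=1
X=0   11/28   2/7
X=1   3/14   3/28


H(X|Y) = Σ_y p(y) H(X|Y=y)
  p(Y=0) = 17/28, H(X|Y=0) = 0.9367
  p(Y=1) = 11/28, H(X|Y=1) = 0.8454
H(X|Y) = 0.6071×0.9367 + 0.3929×0.8454 = 0.9008 bits


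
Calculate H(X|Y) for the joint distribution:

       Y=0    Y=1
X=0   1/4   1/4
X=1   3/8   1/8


H(X|Y) = Σ_y p(y) H(X|Y=y)
  p(Y=0) = 5/8, H(X|Y=0) = 0.9710
  p(Y=1) = 3/8, H(X|Y=1) = 0.9183
H(X|Y) = 0.6250×0.9710 + 0.3750×0.9183 = 0.9512 bits


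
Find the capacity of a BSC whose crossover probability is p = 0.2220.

For BSC with error probability p:
C = 1 - H(p) where H(p) is binary entropy
H(0.2220) = -0.2220 × log₂(0.2220) - 0.7780 × log₂(0.7780)
H(p) = 0.7638
C = 1 - 0.7638 = 0.2362 bits/use


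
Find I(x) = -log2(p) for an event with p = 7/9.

Information content I(x) = -log₂(p(x))
I = -log₂(7/9) = -log₂(0.7778)
I = 0.3626 bits


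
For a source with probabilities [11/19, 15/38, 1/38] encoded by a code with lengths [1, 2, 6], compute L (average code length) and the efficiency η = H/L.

Average length L = Σ p_i × l_i = 1.5263 bits
Entropy H = 1.1240 bits
Efficiency η = H/L × 100% = 73.64%


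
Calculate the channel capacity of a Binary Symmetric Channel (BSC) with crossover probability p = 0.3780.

For BSC with error probability p:
C = 1 - H(p) where H(p) is binary entropy
H(0.3780) = -0.3780 × log₂(0.3780) - 0.6220 × log₂(0.6220)
H(p) = 0.9566
C = 1 - 0.9566 = 0.0434 bits/use


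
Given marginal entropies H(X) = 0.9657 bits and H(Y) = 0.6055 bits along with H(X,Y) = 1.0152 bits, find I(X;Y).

I(X;Y) = H(X) + H(Y) - H(X,Y)
I(X;Y) = 0.9657 + 0.6055 - 1.0152 = 0.556 bits


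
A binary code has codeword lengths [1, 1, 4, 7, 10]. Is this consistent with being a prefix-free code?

Kraft inequality: Σ 2^(-l_i) ≤ 1 for prefix-free code
Calculating: 2^(-1) + 2^(-1) + 2^(-4) + 2^(-7) + 2^(-10)
= 0.5 + 0.5 + 0.0625 + 0.0078125 + 0.0009765625
= 1.0713
Since 1.0713 > 1, prefix-free code does not exist


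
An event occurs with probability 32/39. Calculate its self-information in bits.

Information content I(x) = -log₂(p(x))
I = -log₂(32/39) = -log₂(0.8205)
I = 0.2854 bits


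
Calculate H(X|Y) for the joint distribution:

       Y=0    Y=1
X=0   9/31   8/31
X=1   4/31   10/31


H(X|Y) = Σ_y p(y) H(X|Y=y)
  p(Y=0) = 13/31, H(X|Y=0) = 0.8905
  p(Y=1) = 18/31, H(X|Y=1) = 0.9911
H(X|Y) = 0.4194×0.8905 + 0.5806×0.9911 = 0.9489 bits


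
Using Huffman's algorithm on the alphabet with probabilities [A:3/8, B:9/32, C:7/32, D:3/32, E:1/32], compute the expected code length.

Huffman tree construction:
Combine smallest probabilities repeatedly
Resulting codes:
  A: 0 (length 1)
  B: 10 (length 2)
  C: 111 (length 3)
  D: 1101 (length 4)
  E: 1100 (length 4)
Average length = Σ p(s) × length(s) = 2.0938 bits


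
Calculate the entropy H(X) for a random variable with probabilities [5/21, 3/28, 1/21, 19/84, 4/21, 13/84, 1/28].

H(X) = -Σ p(x) log₂ p(x)
  -5/21 × log₂(5/21) = 0.4929
  -3/28 × log₂(3/28) = 0.3453
  -1/21 × log₂(1/21) = 0.2092
  -19/84 × log₂(19/84) = 0.4850
  -4/21 × log₂(4/21) = 0.4557
  -13/84 × log₂(13/84) = 0.4166
  -1/28 × log₂(1/28) = 0.1717
H(X) = 2.5764 bits


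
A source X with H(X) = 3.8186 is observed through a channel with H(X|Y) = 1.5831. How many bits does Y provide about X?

I(X;Y) = H(X) - H(X|Y)
I(X;Y) = 3.8186 - 1.5831 = 2.2355 bits


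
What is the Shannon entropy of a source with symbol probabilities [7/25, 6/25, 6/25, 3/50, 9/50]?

H(X) = -Σ p(x) log₂ p(x)
  -7/25 × log₂(7/25) = 0.5142
  -6/25 × log₂(6/25) = 0.4941
  -6/25 × log₂(6/25) = 0.4941
  -3/50 × log₂(3/50) = 0.2435
  -9/50 × log₂(9/50) = 0.4453
H(X) = 2.1913 bits


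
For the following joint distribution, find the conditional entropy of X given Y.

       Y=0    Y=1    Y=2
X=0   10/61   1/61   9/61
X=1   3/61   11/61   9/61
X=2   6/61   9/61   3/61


H(X|Y) = Σ_y p(y) H(X|Y=y)
  p(Y=0) = 19/61, H(X|Y=0) = 1.4330
  p(Y=1) = 21/61, H(X|Y=1) = 1.2217
  p(Y=2) = 21/61, H(X|Y=2) = 1.4488
H(X|Y) = 0.3115×1.4330 + 0.3443×1.2217 + 0.3443×1.4488 = 1.3657 bits


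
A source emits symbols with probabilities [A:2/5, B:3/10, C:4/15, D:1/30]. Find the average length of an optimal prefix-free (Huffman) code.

Huffman tree construction:
Combine smallest probabilities repeatedly
Resulting codes:
  A: 0 (length 1)
  B: 10 (length 2)
  C: 111 (length 3)
  D: 110 (length 3)
Average length = Σ p(s) × length(s) = 1.9000 bits


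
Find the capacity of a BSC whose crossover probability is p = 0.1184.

For BSC with error probability p:
C = 1 - H(p) where H(p) is binary entropy
H(0.1184) = -0.1184 × log₂(0.1184) - 0.8816 × log₂(0.8816)
H(p) = 0.5247
C = 1 - 0.5247 = 0.4753 bits/use


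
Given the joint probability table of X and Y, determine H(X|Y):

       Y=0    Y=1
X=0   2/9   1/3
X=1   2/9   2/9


H(X|Y) = Σ_y p(y) H(X|Y=y)
  p(Y=0) = 4/9, H(X|Y=0) = 1.0000
  p(Y=1) = 5/9, H(X|Y=1) = 0.9710
H(X|Y) = 0.4444×1.0000 + 0.5556×0.9710 = 0.9839 bits


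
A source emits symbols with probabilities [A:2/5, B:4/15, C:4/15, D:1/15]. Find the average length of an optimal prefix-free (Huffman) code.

Huffman tree construction:
Combine smallest probabilities repeatedly
Resulting codes:
  A: 0 (length 1)
  B: 111 (length 3)
  C: 10 (length 2)
  D: 110 (length 3)
Average length = Σ p(s) × length(s) = 1.9333 bits


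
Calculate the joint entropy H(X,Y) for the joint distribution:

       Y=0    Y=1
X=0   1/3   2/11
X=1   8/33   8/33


H(X,Y) = -Σ p(x,y) log₂ p(x,y)
  p(0,0)=1/3: -0.3333 × log₂(0.3333) = 0.5283
  p(0,1)=2/11: -0.1818 × log₂(0.1818) = 0.4472
  p(1,0)=8/33: -0.2424 × log₂(0.2424) = 0.4956
  p(1,1)=8/33: -0.2424 × log₂(0.2424) = 0.4956
H(X,Y) = 1.9667 bits


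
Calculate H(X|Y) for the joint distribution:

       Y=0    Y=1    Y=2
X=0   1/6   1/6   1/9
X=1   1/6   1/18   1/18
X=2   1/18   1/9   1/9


H(X|Y) = Σ_y p(y) H(X|Y=y)
  p(Y=0) = 7/18, H(X|Y=0) = 1.4488
  p(Y=1) = 1/3, H(X|Y=1) = 1.4591
  p(Y=2) = 5/18, H(X|Y=2) = 1.5219
H(X|Y) = 0.3889×1.4488 + 0.3333×1.4591 + 0.2778×1.5219 = 1.4726 bits


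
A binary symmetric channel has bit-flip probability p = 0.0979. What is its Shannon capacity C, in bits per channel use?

For BSC with error probability p:
C = 1 - H(p) where H(p) is binary entropy
H(0.0979) = -0.0979 × log₂(0.0979) - 0.9021 × log₂(0.9021)
H(p) = 0.4623
C = 1 - 0.4623 = 0.5377 bits/use


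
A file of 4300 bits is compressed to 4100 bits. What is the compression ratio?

Compression ratio = Original / Compressed
= 4300 / 4100 = 1.05:1


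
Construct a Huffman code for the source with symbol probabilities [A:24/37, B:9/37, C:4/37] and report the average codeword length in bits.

Huffman tree construction:
Combine smallest probabilities repeatedly
Resulting codes:
  A: 1 (length 1)
  B: 01 (length 2)
  C: 00 (length 2)
Average length = Σ p(s) × length(s) = 1.3514 bits


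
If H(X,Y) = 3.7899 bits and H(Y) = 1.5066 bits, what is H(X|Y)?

Chain rule: H(X,Y) = H(X|Y) + H(Y)
H(X|Y) = H(X,Y) - H(Y) = 3.7899 - 1.5066 = 2.2833 bits


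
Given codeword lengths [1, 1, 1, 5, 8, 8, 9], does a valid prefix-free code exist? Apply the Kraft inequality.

Kraft inequality: Σ 2^(-l_i) ≤ 1 for prefix-free code
Calculating: 2^(-1) + 2^(-1) + 2^(-1) + 2^(-5) + 2^(-8) + 2^(-8) + 2^(-9)
= 0.5 + 0.5 + 0.5 + 0.03125 + 0.00390625 + 0.00390625 + 0.001953125
= 1.5410
Since 1.5410 > 1, prefix-free code does not exist


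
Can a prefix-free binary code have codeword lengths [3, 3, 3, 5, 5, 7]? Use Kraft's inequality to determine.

Kraft inequality: Σ 2^(-l_i) ≤ 1 for prefix-free code
Calculating: 2^(-3) + 2^(-3) + 2^(-3) + 2^(-5) + 2^(-5) + 2^(-7)
= 0.125 + 0.125 + 0.125 + 0.03125 + 0.03125 + 0.0078125
= 0.4453
Since 0.4453 ≤ 1, prefix-free code exists


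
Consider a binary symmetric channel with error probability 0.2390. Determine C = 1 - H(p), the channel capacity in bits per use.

For BSC with error probability p:
C = 1 - H(p) where H(p) is binary entropy
H(0.2390) = -0.2390 × log₂(0.2390) - 0.7610 × log₂(0.7610)
H(p) = 0.7934
C = 1 - 0.7934 = 0.2066 bits/use


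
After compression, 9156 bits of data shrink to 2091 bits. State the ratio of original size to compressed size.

Compression ratio = Original / Compressed
= 9156 / 2091 = 4.38:1


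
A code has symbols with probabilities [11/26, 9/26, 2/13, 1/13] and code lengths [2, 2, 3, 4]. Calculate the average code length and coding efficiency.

Average length L = Σ p_i × l_i = 2.3077 bits
Entropy H = 1.7549 bits
Efficiency η = H/L × 100% = 76.05%


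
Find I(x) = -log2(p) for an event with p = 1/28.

Information content I(x) = -log₂(p(x))
I = -log₂(1/28) = -log₂(0.0357)
I = 4.8074 bits


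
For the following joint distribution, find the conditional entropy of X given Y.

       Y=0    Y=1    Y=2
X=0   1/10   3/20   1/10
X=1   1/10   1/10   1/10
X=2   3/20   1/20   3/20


H(X|Y) = Σ_y p(y) H(X|Y=y)
  p(Y=0) = 7/20, H(X|Y=0) = 1.5567
  p(Y=1) = 3/10, H(X|Y=1) = 1.4591
  p(Y=2) = 7/20, H(X|Y=2) = 1.5567
H(X|Y) = 0.3500×1.5567 + 0.3000×1.4591 + 0.3500×1.5567 = 1.5274 bits


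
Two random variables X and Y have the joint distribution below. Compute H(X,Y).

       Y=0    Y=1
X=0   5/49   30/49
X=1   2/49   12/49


H(X,Y) = -Σ p(x,y) log₂ p(x,y)
  p(0,0)=5/49: -0.1020 × log₂(0.1020) = 0.3360
  p(0,1)=30/49: -0.6122 × log₂(0.6122) = 0.4334
  p(1,0)=2/49: -0.0408 × log₂(0.0408) = 0.1884
  p(1,1)=12/49: -0.2449 × log₂(0.2449) = 0.4971
H(X,Y) = 1.4548 bits


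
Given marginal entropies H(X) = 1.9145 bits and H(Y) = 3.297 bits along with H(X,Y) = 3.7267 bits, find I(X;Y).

I(X;Y) = H(X) + H(Y) - H(X,Y)
I(X;Y) = 1.9145 + 3.297 - 3.7267 = 1.4848 bits


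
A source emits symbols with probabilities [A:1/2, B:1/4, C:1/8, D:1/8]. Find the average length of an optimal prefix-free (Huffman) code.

Huffman tree construction:
Combine smallest probabilities repeatedly
Resulting codes:
  A: 0 (length 1)
  B: 10 (length 2)
  C: 110 (length 3)
  D: 111 (length 3)
Average length = Σ p(s) × length(s) = 1.7500 bits


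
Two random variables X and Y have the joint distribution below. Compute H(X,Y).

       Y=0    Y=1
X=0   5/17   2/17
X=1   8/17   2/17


H(X,Y) = -Σ p(x,y) log₂ p(x,y)
  p(0,0)=5/17: -0.2941 × log₂(0.2941) = 0.5193
  p(0,1)=2/17: -0.1176 × log₂(0.1176) = 0.3632
  p(1,0)=8/17: -0.4706 × log₂(0.4706) = 0.5117
  p(1,1)=2/17: -0.1176 × log₂(0.1176) = 0.3632
H(X,Y) = 1.7575 bits


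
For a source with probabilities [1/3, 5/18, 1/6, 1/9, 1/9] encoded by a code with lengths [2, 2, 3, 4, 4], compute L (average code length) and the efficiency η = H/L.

Average length L = Σ p_i × l_i = 2.6111 bits
Entropy H = 2.1769 bits
Efficiency η = H/L × 100% = 83.37%


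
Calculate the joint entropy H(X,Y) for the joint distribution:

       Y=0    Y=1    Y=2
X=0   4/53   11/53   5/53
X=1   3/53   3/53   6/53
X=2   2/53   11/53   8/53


H(X,Y) = -Σ p(x,y) log₂ p(x,y)
  p(0,0)=4/53: -0.0755 × log₂(0.0755) = 0.2814
  p(0,1)=11/53: -0.2075 × log₂(0.2075) = 0.4708
  p(0,2)=5/53: -0.0943 × log₂(0.0943) = 0.3213
  p(1,0)=3/53: -0.0566 × log₂(0.0566) = 0.2345
  p(1,1)=3/53: -0.0566 × log₂(0.0566) = 0.2345
  p(1,2)=6/53: -0.1132 × log₂(0.1132) = 0.3558
  p(2,0)=2/53: -0.0377 × log₂(0.0377) = 0.1784
  p(2,1)=11/53: -0.2075 × log₂(0.2075) = 0.4708
  p(2,2)=8/53: -0.1509 × log₂(0.1509) = 0.4118
H(X,Y) = 2.9593 bits


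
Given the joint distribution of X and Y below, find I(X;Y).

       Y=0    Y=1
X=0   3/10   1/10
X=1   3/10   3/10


H(X) = 0.9710, H(Y) = 0.9710, H(X,Y) = 1.8955
I(X;Y) = H(X) + H(Y) - H(X,Y) = 0.0464 bits


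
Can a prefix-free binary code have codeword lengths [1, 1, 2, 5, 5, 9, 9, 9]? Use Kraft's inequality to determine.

Kraft inequality: Σ 2^(-l_i) ≤ 1 for prefix-free code
Calculating: 2^(-1) + 2^(-1) + 2^(-2) + 2^(-5) + 2^(-5) + 2^(-9) + 2^(-9) + 2^(-9)
= 0.5 + 0.5 + 0.25 + 0.03125 + 0.03125 + 0.001953125 + 0.001953125 + 0.001953125
= 1.3184
Since 1.3184 > 1, prefix-free code does not exist


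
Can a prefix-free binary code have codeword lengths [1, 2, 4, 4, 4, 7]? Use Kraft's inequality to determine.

Kraft inequality: Σ 2^(-l_i) ≤ 1 for prefix-free code
Calculating: 2^(-1) + 2^(-2) + 2^(-4) + 2^(-4) + 2^(-4) + 2^(-7)
= 0.5 + 0.25 + 0.0625 + 0.0625 + 0.0625 + 0.0078125
= 0.9453
Since 0.9453 ≤ 1, prefix-free code exists


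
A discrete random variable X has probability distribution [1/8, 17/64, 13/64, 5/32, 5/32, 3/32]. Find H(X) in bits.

H(X) = -Σ p(x) log₂ p(x)
  -1/8 × log₂(1/8) = 0.3750
  -17/64 × log₂(17/64) = 0.5080
  -13/64 × log₂(13/64) = 0.4671
  -5/32 × log₂(5/32) = 0.4184
  -5/32 × log₂(5/32) = 0.4184
  -3/32 × log₂(3/32) = 0.3202
H(X) = 2.5072 bits


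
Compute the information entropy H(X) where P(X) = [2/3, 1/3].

H(X) = -Σ p(x) log₂ p(x)
  -2/3 × log₂(2/3) = 0.3900
  -1/3 × log₂(1/3) = 0.5283
H(X) = 0.9183 bits


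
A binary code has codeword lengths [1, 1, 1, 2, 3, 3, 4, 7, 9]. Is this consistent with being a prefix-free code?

Kraft inequality: Σ 2^(-l_i) ≤ 1 for prefix-free code
Calculating: 2^(-1) + 2^(-1) + 2^(-1) + 2^(-2) + 2^(-3) + 2^(-3) + 2^(-4) + 2^(-7) + 2^(-9)
= 0.5 + 0.5 + 0.5 + 0.25 + 0.125 + 0.125 + 0.0625 + 0.0078125 + 0.001953125
= 2.0723
Since 2.0723 > 1, prefix-free code does not exist


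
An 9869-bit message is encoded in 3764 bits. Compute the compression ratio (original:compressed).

Compression ratio = Original / Compressed
= 9869 / 3764 = 2.62:1


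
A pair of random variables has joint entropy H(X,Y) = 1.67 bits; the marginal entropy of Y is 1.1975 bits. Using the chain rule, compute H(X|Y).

Chain rule: H(X,Y) = H(X|Y) + H(Y)
H(X|Y) = H(X,Y) - H(Y) = 1.67 - 1.1975 = 0.4725 bits


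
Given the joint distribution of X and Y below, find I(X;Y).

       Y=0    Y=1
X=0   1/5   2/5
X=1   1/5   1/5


H(X) = 0.9710, H(Y) = 0.9710, H(X,Y) = 1.9219
I(X;Y) = H(X) + H(Y) - H(X,Y) = 0.0200 bits


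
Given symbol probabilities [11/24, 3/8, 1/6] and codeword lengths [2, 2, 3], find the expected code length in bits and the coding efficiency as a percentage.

Average length L = Σ p_i × l_i = 2.1667 bits
Entropy H = 1.4773 bits
Efficiency η = H/L × 100% = 68.18%


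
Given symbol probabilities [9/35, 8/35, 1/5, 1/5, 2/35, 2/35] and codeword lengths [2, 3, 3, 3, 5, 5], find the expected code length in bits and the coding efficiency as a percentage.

Average length L = Σ p_i × l_i = 2.9714 bits
Entropy H = 2.3912 bits
Efficiency η = H/L × 100% = 80.47%


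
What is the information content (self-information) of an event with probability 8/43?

Information content I(x) = -log₂(p(x))
I = -log₂(8/43) = -log₂(0.1860)
I = 2.4263 bits


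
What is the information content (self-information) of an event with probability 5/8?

Information content I(x) = -log₂(p(x))
I = -log₂(5/8) = -log₂(0.6250)
I = 0.6781 bits


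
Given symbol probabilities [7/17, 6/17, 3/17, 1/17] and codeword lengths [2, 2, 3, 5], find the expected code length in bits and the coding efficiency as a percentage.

Average length L = Σ p_i × l_i = 2.3529 bits
Entropy H = 1.7395 bits
Efficiency η = H/L × 100% = 73.93%


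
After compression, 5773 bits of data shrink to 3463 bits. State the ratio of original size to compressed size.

Compression ratio = Original / Compressed
= 5773 / 3463 = 1.67:1


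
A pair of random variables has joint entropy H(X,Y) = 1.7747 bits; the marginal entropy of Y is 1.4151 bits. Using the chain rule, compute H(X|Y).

Chain rule: H(X,Y) = H(X|Y) + H(Y)
H(X|Y) = H(X,Y) - H(Y) = 1.7747 - 1.4151 = 0.3596 bits


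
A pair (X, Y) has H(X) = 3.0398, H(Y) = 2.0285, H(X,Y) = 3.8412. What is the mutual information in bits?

I(X;Y) = H(X) + H(Y) - H(X,Y)
I(X;Y) = 3.0398 + 2.0285 - 3.8412 = 1.2271 bits


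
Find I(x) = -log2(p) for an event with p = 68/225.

Information content I(x) = -log₂(p(x))
I = -log₂(68/225) = -log₂(0.3022)
I = 1.7263 bits


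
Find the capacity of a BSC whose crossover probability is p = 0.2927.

For BSC with error probability p:
C = 1 - H(p) where H(p) is binary entropy
H(0.2927) = -0.2927 × log₂(0.2927) - 0.7073 × log₂(0.7073)
H(p) = 0.8722
C = 1 - 0.8722 = 0.1278 bits/use


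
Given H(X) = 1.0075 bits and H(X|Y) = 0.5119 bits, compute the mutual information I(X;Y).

I(X;Y) = H(X) - H(X|Y)
I(X;Y) = 1.0075 - 0.5119 = 0.4956 bits


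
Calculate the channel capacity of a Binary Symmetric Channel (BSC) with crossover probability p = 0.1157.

For BSC with error probability p:
C = 1 - H(p) where H(p) is binary entropy
H(0.1157) = -0.1157 × log₂(0.1157) - 0.8843 × log₂(0.8843)
H(p) = 0.5169
C = 1 - 0.5169 = 0.4831 bits/use


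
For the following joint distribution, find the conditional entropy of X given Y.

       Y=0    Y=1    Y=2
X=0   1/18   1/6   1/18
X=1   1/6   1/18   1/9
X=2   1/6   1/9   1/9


H(X|Y) = Σ_y p(y) H(X|Y=y)
  p(Y=0) = 7/18, H(X|Y=0) = 1.4488
  p(Y=1) = 1/3, H(X|Y=1) = 1.4591
  p(Y=2) = 5/18, H(X|Y=2) = 1.5219
H(X|Y) = 0.3889×1.4488 + 0.3333×1.4591 + 0.2778×1.5219 = 1.4726 bits


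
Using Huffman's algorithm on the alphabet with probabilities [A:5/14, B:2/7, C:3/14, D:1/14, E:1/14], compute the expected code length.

Huffman tree construction:
Combine smallest probabilities repeatedly
Resulting codes:
  A: 11 (length 2)
  B: 10 (length 2)
  C: 01 (length 2)
  D: 000 (length 3)
  E: 001 (length 3)
Average length = Σ p(s) × length(s) = 2.1429 bits


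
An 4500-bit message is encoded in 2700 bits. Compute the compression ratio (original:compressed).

Compression ratio = Original / Compressed
= 4500 / 2700 = 1.67:1


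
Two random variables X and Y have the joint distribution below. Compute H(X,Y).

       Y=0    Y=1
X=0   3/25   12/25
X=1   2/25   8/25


H(X,Y) = -Σ p(x,y) log₂ p(x,y)
  p(0,0)=3/25: -0.1200 × log₂(0.1200) = 0.3671
  p(0,1)=12/25: -0.4800 × log₂(0.4800) = 0.5083
  p(1,0)=2/25: -0.0800 × log₂(0.0800) = 0.2915
  p(1,1)=8/25: -0.3200 × log₂(0.3200) = 0.5260
H(X,Y) = 1.6929 bits


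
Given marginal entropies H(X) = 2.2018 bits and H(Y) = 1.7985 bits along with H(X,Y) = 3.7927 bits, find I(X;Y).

I(X;Y) = H(X) + H(Y) - H(X,Y)
I(X;Y) = 2.2018 + 1.7985 - 3.7927 = 0.2076 bits


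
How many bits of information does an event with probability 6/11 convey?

Information content I(x) = -log₂(p(x))
I = -log₂(6/11) = -log₂(0.5455)
I = 0.8745 bits


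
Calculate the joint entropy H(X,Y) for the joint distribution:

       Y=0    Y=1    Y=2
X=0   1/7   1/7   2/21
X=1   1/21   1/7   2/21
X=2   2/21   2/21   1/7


H(X,Y) = -Σ p(x,y) log₂ p(x,y)
  p(0,0)=1/7: -0.1429 × log₂(0.1429) = 0.4011
  p(0,1)=1/7: -0.1429 × log₂(0.1429) = 0.4011
  p(0,2)=2/21: -0.0952 × log₂(0.0952) = 0.3231
  p(1,0)=1/21: -0.0476 × log₂(0.0476) = 0.2092
  p(1,1)=1/7: -0.1429 × log₂(0.1429) = 0.4011
  p(1,2)=2/21: -0.0952 × log₂(0.0952) = 0.3231
  p(2,0)=2/21: -0.0952 × log₂(0.0952) = 0.3231
  p(2,1)=2/21: -0.0952 × log₂(0.0952) = 0.3231
  p(2,2)=1/7: -0.1429 × log₂(0.1429) = 0.4011
H(X,Y) = 3.1057 bits


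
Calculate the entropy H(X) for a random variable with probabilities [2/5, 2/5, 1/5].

H(X) = -Σ p(x) log₂ p(x)
  -2/5 × log₂(2/5) = 0.5288
  -2/5 × log₂(2/5) = 0.5288
  -1/5 × log₂(1/5) = 0.4644
H(X) = 1.5219 bits


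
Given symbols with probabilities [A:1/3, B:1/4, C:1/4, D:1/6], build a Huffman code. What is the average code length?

Huffman tree construction:
Combine smallest probabilities repeatedly
Resulting codes:
  A: 11 (length 2)
  B: 01 (length 2)
  C: 10 (length 2)
  D: 00 (length 2)
Average length = Σ p(s) × length(s) = 2.0000 bits


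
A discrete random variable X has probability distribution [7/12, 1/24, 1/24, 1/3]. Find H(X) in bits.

H(X) = -Σ p(x) log₂ p(x)
  -7/12 × log₂(7/12) = 0.4536
  -1/24 × log₂(1/24) = 0.1910
  -1/24 × log₂(1/24) = 0.1910
  -1/3 × log₂(1/3) = 0.5283
H(X) = 1.3640 bits
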